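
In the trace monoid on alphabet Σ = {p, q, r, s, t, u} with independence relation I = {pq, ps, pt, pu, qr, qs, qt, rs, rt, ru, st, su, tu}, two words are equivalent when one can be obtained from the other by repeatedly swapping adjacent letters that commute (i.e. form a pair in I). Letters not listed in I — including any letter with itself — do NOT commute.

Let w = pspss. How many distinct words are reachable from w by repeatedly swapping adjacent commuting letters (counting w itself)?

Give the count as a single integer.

10

0(p) covers ∅
1(s) covers ∅
2(p) covers 0:p
3(s) covers 1:s
4(s) covers 3:s
floor of heap: 0:p, 1:s
completions by unplaced set U, small U first (add the entries for U minus each lowest piece of U):
  |U|=1: {2}:1  {4}:1
  |U|=2: {0,2}:1  {2,4}:2  {3,4}:1
  |U|=3: {0,2,4}:3  {1,3,4}:1  {2,3,4}:3
  start at 0(p): 4
  start at 1(s): 6
sum over floor = 10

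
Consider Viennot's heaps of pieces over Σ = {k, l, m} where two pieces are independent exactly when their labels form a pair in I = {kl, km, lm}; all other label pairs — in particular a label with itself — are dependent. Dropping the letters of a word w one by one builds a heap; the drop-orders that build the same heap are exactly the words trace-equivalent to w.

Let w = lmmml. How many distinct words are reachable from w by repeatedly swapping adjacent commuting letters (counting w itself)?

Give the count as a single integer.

10

#0=l has no predecessor
#1=m has no predecessor
#2=m depends on [1:m]
#3=m depends on [2:m]
#4=l depends on [0:l]
sources: [0:l, 1:m]
N(rest) = Σ N(rest − s) over sources s of rest; N(one piece) = 1:
  size 1 → [3]=1  [4]=1
  size 2 → [0,4]=1  [2,3]=1  [3,4]=2
  size 3 → [0,3,4]=3  [1,2,3]=1  [2,3,4]=3
  first=0(l) contributes 4
  first=1(m) contributes 6
|[w]| = 10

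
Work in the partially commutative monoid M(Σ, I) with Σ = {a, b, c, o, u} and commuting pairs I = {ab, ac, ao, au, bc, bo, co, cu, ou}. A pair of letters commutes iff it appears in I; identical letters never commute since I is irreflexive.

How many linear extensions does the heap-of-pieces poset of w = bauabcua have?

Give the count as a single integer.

piece 0:b — minimal
piece 1:a — minimal
piece 2:u rests on {0:b}
piece 3:a rests on {1:a}
piece 4:b rests on {2:u}
piece 5:c — minimal
piece 6:u rests on {4:b}
piece 7:a rests on {3:a}
minimal pieces: {0:b, 1:a, 5:c}
ways to finish when only these pieces remain (= sum over removing one remaining piece with nothing left below it):
  1 left: {5}→1  {6}→1  {7}→1
  2 left: {3,7}→1  {4,6}→1  {5,6}→2  {5,7}→2  {6,7}→2
  3 left: {1,3,7}→1  {2,4,6}→1  {3,5,7}→3  {3,6,7}→3  {4,5,6}→3  {4,6,7}→3  {5,6,7}→6
  4 left: {0,2,4,6}→1  {1,3,5,7}→4  {1,3,6,7}→4  {2,4,5,6}→4  {2,4,6,7}→4  {3,4,6,7}→6  {3,5,6,7}→12  {4,5,6,7}→12
  5 left: {0,2,4,5,6}→5  {0,2,4,6,7}→5  {1,3,4,6,7}→10  {1,3,5,6,7}→20  {2,3,4,6,7}→10  {2,4,5,6,7}→20  {3,4,5,6,7}→30
  6 left: {0,2,3,4,6,7}→15  {0,2,4,5,6,7}→30  {1,2,3,4,6,7}→20  {1,3,4,5,6,7}→60  {2,3,4,5,6,7}→60
  placing 0:b first → 140 extensions
  placing 1:a first → 105 extensions
  placing 5:c first → 35 extensions
total linear extensions = 280

280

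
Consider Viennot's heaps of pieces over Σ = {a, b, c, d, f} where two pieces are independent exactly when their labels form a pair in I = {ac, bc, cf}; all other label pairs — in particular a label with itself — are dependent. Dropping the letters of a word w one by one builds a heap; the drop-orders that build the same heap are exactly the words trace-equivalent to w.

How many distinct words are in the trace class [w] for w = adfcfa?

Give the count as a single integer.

4

piece 0:a — minimal
piece 1:d rests on {0:a}
piece 2:f rests on {1:d}
piece 3:c rests on {1:d}
piece 4:f rests on {2:f}
piece 5:a rests on {4:f}
minimal pieces: {0:a}
ways to finish when only these pieces remain (= sum over removing one remaining piece with nothing left below it):
  1 left: {3}→1  {5}→1
  2 left: {3,5}→2  {4,5}→1
  3 left: {2,4,5}→1  {3,4,5}→3
  4 left: {2,3,4,5}→4
  placing 0:a first → 4 extensions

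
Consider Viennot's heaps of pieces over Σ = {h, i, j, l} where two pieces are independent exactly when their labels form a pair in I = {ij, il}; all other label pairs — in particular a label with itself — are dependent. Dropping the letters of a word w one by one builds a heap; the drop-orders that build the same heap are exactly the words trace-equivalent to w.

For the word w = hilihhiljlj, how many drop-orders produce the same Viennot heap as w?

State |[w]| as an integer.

15

0(h) covers ∅
1(i) covers 0:h
2(l) covers 0:h
3(i) covers 1:i
4(h) covers 2:l, 3:i
5(h) covers 4:h
6(i) covers 5:h
7(l) covers 5:h
8(j) covers 7:l
9(l) covers 8:j
10(j) covers 9:l
floor of heap: 0:h
completions by unplaced set U, small U first (add the entries for U minus each lowest piece of U):
  |U|=1: {6}:1  {10}:1
  |U|=2: {6,10}:2  {9,10}:1
  |U|=3: {6,9,10}:3  {8,9,10}:1
  |U|=4: {6,8,9,10}:4  {7,8,9,10}:1
  |U|=5: {6,7,8,9,10}:5
  |U|=6: {5,6,7,8,9,10}:5
  |U|=7: {4,5,6,7,8,9,10}:5
  |U|=8: {2,4,5,6,7,8,9,10}:5  {3,4,5,6,7,8,9,10}:5
  |U|=9: {1,3,4,5,6,7,8,9,10}:5  {2,3,4,5,6,7,8,9,10}:10
  start at 0(h): 15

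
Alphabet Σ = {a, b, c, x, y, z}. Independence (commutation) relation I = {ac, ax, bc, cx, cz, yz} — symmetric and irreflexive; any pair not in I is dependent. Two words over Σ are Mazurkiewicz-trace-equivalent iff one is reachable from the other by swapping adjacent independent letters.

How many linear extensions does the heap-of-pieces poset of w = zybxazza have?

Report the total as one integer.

4

0(z) covers ∅
1(y) covers ∅
2(b) covers 0:z, 1:y
3(x) covers 2:b
4(a) covers 2:b
5(z) covers 3:x, 4:a
6(z) covers 5:z
7(a) covers 6:z
floor of heap: 0:z, 1:y
completions by unplaced set U, small U first (add the entries for U minus each lowest piece of U):
  |U|=1: {7}:1
  |U|=2: {6,7}:1
  |U|=3: {5,6,7}:1
  |U|=4: {3,5,6,7}:1  {4,5,6,7}:1
  |U|=5: {3,4,5,6,7}:2
  |U|=6: {2,3,4,5,6,7}:2
  start at 0(z): 2
  start at 1(y): 2
sum over floor = 4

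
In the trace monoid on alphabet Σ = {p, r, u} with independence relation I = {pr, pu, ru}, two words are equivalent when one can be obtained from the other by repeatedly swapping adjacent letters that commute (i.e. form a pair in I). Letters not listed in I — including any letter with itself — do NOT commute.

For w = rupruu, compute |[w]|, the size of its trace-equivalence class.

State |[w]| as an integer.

60

piece 0:r — minimal
piece 1:u — minimal
piece 2:p — minimal
piece 3:r rests on {0:r}
piece 4:u rests on {1:u}
piece 5:u rests on {4:u}
minimal pieces: {0:r, 1:u, 2:p}
ways to finish when only these pieces remain (= sum over removing one remaining piece with nothing left below it):
  1 left: {2}→1  {3}→1  {5}→1
  2 left: {0,3}→1  {2,3}→2  {2,5}→2  {3,5}→2  {4,5}→1
  3 left: {0,2,3}→3  {0,3,5}→3  {1,4,5}→1  {2,3,5}→6  {2,4,5}→3  {3,4,5}→3
  4 left: {0,2,3,5}→12  {0,3,4,5}→6  {1,2,4,5}→4  {1,3,4,5}→4  {2,3,4,5}→12
  placing 0:r first → 20 extensions
  placing 1:u first → 30 extensions
  placing 2:p first → 10 extensions
total linear extensions = 60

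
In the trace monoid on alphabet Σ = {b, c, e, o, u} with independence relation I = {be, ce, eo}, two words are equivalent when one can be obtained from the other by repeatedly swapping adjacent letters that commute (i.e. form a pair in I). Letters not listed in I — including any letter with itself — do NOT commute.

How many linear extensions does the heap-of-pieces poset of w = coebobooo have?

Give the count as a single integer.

#0=c has no predecessor
#1=o depends on [0:c]
#2=e has no predecessor
#3=b depends on [1:o]
#4=o depends on [3:b]
#5=b depends on [4:o]
#6=o depends on [5:b]
#7=o depends on [6:o]
#8=o depends on [7:o]
sources: [0:c, 2:e]
N(rest) = Σ N(rest − s) over sources s of rest; N(one piece) = 1:
  size 1 → [2]=1  [8]=1
  size 2 → [2,8]=2  [7,8]=1
  size 3 → [2,7,8]=3  [6,7,8]=1
  size 4 → [2,6,7,8]=4  [5,6,7,8]=1
  size 5 → [2,5,6,7,8]=5  [4,5,6,7,8]=1
  size 6 → [2,4,5,6,7,8]=6  [3,4,5,6,7,8]=1
  size 7 → [1,3,4,5,6,7,8]=1  [2,3,4,5,6,7,8]=7
  first=0(c) contributes 8
  first=2(e) contributes 1
|[w]| = 9

9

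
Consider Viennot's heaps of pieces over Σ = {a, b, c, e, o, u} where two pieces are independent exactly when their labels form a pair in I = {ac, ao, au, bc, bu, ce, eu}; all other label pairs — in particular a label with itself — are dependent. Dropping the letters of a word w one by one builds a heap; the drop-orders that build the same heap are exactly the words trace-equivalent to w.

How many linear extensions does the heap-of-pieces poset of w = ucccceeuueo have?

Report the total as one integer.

drop 0:u onto floor
drop 1:c onto {0:u}
drop 2:c onto {1:c}
drop 3:c onto {2:c}
drop 4:c onto {3:c}
drop 5:e onto floor
drop 6:e onto {5:e}
drop 7:u onto {4:c}
drop 8:u onto {7:u}
drop 9:e onto {6:e}
drop 10:o onto {8:u, 9:e}
ground layer = {0:u, 5:e}
drop-orders for the pieces not yet dropped (sum over which currently-grounded one goes next):
  1 to go: {10} 1
  2 to go: {8,10} 1  {9,10} 1
  3 to go: {6,9,10} 1  {7,8,10} 1  {8,9,10} 2
  4 to go: {4,7,8,10} 1  {5,6,9,10} 1  {6,8,9,10} 3  {7,8,9,10} 3
  5 to go: {3,4,7,8,10} 1  {4,7,8,9,10} 4  {5,6,8,9,10} 4  {6,7,8,9,10} 6
  6 to go: {2,3,4,7,8,10} 1  {3,4,7,8,9,10} 5  {4,6,7,8,9,10} 10  {5,6,7,8,9,10} 10
  7 to go: {1,2,3,4,7,8,10} 1  {2,3,4,7,8,9,10} 6  {3,4,6,7,8,9,10} 15  {4,5,6,7,8,9,10} 20
  8 to go: {0,1,2,3,4,7,8,10} 1  {1,2,3,4,7,8,9,10} 7  {2,3,4,6,7,8,9,10} 21  {3,4,5,6,7,8,9,10} 35
  9 to go: {0,1,2,3,4,7,8,9,10} 8  {1,2,3,4,6,7,8,9,10} 28  {2,3,4,5,6,7,8,9,10} 56
  if 0:u drops first: 84 orders
  if 5:e drops first: 36 orders
heap linearizations: 120

120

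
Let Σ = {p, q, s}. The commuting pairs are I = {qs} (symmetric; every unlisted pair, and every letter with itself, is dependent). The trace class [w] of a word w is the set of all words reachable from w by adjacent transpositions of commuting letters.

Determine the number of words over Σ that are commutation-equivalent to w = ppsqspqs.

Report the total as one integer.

6

0(p) covers ∅
1(p) covers 0:p
2(s) covers 1:p
3(q) covers 1:p
4(s) covers 2:s
5(p) covers 3:q, 4:s
6(q) covers 5:p
7(s) covers 5:p
floor of heap: 0:p
completions by unplaced set U, small U first (add the entries for U minus each lowest piece of U):
  |U|=1: {6}:1  {7}:1
  |U|=2: {6,7}:2
  |U|=3: {5,6,7}:2
  |U|=4: {3,5,6,7}:2  {4,5,6,7}:2
  |U|=5: {2,4,5,6,7}:2  {3,4,5,6,7}:4
  |U|=6: {2,3,4,5,6,7}:6
  start at 0(p): 6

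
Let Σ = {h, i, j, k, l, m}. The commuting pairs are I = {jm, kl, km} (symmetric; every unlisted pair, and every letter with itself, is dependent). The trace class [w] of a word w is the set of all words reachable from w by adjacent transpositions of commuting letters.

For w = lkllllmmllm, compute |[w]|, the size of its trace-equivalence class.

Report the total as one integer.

drop 0:l onto floor
drop 1:k onto floor
drop 2:l onto {0:l}
drop 3:l onto {2:l}
drop 4:l onto {3:l}
drop 5:l onto {4:l}
drop 6:m onto {5:l}
drop 7:m onto {6:m}
drop 8:l onto {7:m}
drop 9:l onto {8:l}
drop 10:m onto {9:l}
ground layer = {0:l, 1:k}
drop-orders for the pieces not yet dropped (sum over which currently-grounded one goes next):
  1 to go: {1} 1  {10} 1
  2 to go: {1,10} 2  {9,10} 1
  3 to go: {1,9,10} 3  {8,9,10} 1
  4 to go: {1,8,9,10} 4  {7,8,9,10} 1
  5 to go: {1,7,8,9,10} 5  {6,7,8,9,10} 1
  6 to go: {1,6,7,8,9,10} 6  {5,6,7,8,9,10} 1
  7 to go: {1,5,6,7,8,9,10} 7  {4,5,6,7,8,9,10} 1
  8 to go: {1,4,5,6,7,8,9,10} 8  {3,4,5,6,7,8,9,10} 1
  9 to go: {1,3,4,5,6,7,8,9,10} 9  {2,3,4,5,6,7,8,9,10} 1
  if 0:l drops first: 10 orders
  if 1:k drops first: 1 orders
heap linearizations: 11

11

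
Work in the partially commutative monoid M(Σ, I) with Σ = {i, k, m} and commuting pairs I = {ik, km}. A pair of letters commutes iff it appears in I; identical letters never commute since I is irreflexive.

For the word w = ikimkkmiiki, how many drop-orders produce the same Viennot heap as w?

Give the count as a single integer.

330

#0=i has no predecessor
#1=k has no predecessor
#2=i depends on [0:i]
#3=m depends on [2:i]
#4=k depends on [1:k]
#5=k depends on [4:k]
#6=m depends on [3:m]
#7=i depends on [6:m]
#8=i depends on [7:i]
#9=k depends on [5:k]
#10=i depends on [8:i]
sources: [0:i, 1:k]
N(rest) = Σ N(rest − s) over sources s of rest; N(one piece) = 1:
  size 1 → [9]=1  [10]=1
  size 2 → [5,9]=1  [8,10]=1  [9,10]=2
  size 3 → [4,5,9]=1  [5,9,10]=3  [7,8,10]=1  [8,9,10]=3
  size 4 → [1,4,5,9]=1  [4,5,9,10]=4  [5,8,9,10]=6  [6,7,8,10]=1  [7,8,9,10]=4
  size 5 → [1,4,5,9,10]=5  [3,6,7,8,10]=1  [4,5,8,9,10]=10  [5,7,8,9,10]=10  [6,7,8,9,10]=5
  size 6 → [1,4,5,8,9,10]=15  [2,3,6,7,8,10]=1  [3,6,7,8,9,10]=6  [4,5,7,8,9,10]=20  [5,6,7,8,9,10]=15
  size 7 → [0,2,3,6,7,8,10]=1  [1,4,5,7,8,9,10]=35  [2,3,6,7,8,9,10]=7  [3,5,6,7,8,9,10]=21  [4,5,6,7,8,9,10]=35
  size 8 → [0,2,3,6,7,8,9,10]=8  [1,4,5,6,7,8,9,10]=70  [2,3,5,6,7,8,9,10]=28  [3,4,5,6,7,8,9,10]=56
  size 9 → [0,2,3,5,6,7,8,9,10]=36  [1,3,4,5,6,7,8,9,10]=126  [2,3,4,5,6,7,8,9,10]=84
  first=0(i) contributes 210
  first=1(k) contributes 120
|[w]| = 330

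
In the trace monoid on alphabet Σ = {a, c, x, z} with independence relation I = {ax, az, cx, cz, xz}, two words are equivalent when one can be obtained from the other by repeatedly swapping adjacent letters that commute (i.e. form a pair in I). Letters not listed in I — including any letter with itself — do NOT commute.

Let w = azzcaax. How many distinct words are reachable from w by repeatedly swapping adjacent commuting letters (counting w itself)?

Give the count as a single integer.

105

0(a) covers ∅
1(z) covers ∅
2(z) covers 1:z
3(c) covers 0:a
4(a) covers 3:c
5(a) covers 4:a
6(x) covers ∅
floor of heap: 0:a, 1:z, 6:x
completions by unplaced set U, small U first (add the entries for U minus each lowest piece of U):
  |U|=1: {2}:1  {5}:1  {6}:1
  |U|=2: {1,2}:1  {2,5}:2  {2,6}:2  {4,5}:1  {5,6}:2
  |U|=3: {1,2,5}:3  {1,2,6}:3  {2,4,5}:3  {2,5,6}:6  {3,4,5}:1  {4,5,6}:3
  |U|=4: {0,3,4,5}:1  {1,2,4,5}:6  {1,2,5,6}:12  {2,3,4,5}:4  {2,4,5,6}:12  {3,4,5,6}:4
  |U|=5: {0,2,3,4,5}:5  {0,3,4,5,6}:5  {1,2,3,4,5}:10  {1,2,4,5,6}:30  {2,3,4,5,6}:20
  start at 0(a): 60
  start at 1(z): 30
  start at 6(x): 15
sum over floor = 105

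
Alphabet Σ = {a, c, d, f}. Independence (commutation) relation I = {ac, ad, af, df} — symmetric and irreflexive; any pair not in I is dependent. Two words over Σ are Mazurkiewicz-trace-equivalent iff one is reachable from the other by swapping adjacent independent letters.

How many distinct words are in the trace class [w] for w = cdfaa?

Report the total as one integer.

#0=c has no predecessor
#1=d depends on [0:c]
#2=f depends on [0:c]
#3=a has no predecessor
#4=a depends on [3:a]
sources: [0:c, 3:a]
N(rest) = Σ N(rest − s) over sources s of rest; N(one piece) = 1:
  size 1 → [1]=1  [2]=1  [4]=1
  size 2 → [1,2]=2  [1,4]=2  [2,4]=2  [3,4]=1
  size 3 → [0,1,2]=2  [1,2,4]=6  [1,3,4]=3  [2,3,4]=3
  first=0(c) contributes 12
  first=3(a) contributes 8
|[w]| = 20

20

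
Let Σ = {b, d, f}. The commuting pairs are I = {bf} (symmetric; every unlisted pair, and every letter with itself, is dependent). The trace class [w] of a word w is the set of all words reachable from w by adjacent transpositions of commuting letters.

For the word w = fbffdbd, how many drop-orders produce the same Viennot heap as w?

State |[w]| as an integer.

0(f) covers ∅
1(b) covers ∅
2(f) covers 0:f
3(f) covers 2:f
4(d) covers 1:b, 3:f
5(b) covers 4:d
6(d) covers 5:b
floor of heap: 0:f, 1:b
completions by unplaced set U, small U first (add the entries for U minus each lowest piece of U):
  |U|=1: {6}:1
  |U|=2: {5,6}:1
  |U|=3: {4,5,6}:1
  |U|=4: {1,4,5,6}:1  {3,4,5,6}:1
  |U|=5: {1,3,4,5,6}:2  {2,3,4,5,6}:1
  start at 0(f): 3
  start at 1(b): 1
sum over floor = 4

4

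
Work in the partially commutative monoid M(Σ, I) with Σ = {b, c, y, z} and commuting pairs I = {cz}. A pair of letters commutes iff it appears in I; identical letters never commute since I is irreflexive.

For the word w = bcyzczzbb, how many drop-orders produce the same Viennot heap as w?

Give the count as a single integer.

4

drop 0:b onto floor
drop 1:c onto {0:b}
drop 2:y onto {1:c}
drop 3:z onto {2:y}
drop 4:c onto {2:y}
drop 5:z onto {3:z}
drop 6:z onto {5:z}
drop 7:b onto {4:c, 6:z}
drop 8:b onto {7:b}
ground layer = {0:b}
drop-orders for the pieces not yet dropped (sum over which currently-grounded one goes next):
  1 to go: {8} 1
  2 to go: {7,8} 1
  3 to go: {4,7,8} 1  {6,7,8} 1
  4 to go: {4,6,7,8} 2  {5,6,7,8} 1
  5 to go: {3,5,6,7,8} 1  {4,5,6,7,8} 3
  6 to go: {3,4,5,6,7,8} 4
  7 to go: {2,3,4,5,6,7,8} 4
  if 0:b drops first: 4 orders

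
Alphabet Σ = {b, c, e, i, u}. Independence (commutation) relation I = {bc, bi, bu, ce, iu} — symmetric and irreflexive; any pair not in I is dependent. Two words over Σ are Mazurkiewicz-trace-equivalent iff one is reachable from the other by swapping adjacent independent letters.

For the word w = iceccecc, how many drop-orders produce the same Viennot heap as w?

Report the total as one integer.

#0=i has no predecessor
#1=c depends on [0:i]
#2=e depends on [0:i]
#3=c depends on [1:c]
#4=c depends on [3:c]
#5=e depends on [2:e]
#6=c depends on [4:c]
#7=c depends on [6:c]
sources: [0:i]
N(rest) = Σ N(rest − s) over sources s of rest; N(one piece) = 1:
  size 1 → [5]=1  [7]=1
  size 2 → [2,5]=1  [5,7]=2  [6,7]=1
  size 3 → [2,5,7]=3  [4,6,7]=1  [5,6,7]=3
  size 4 → [2,5,6,7]=6  [3,4,6,7]=1  [4,5,6,7]=4
  size 5 → [1,3,4,6,7]=1  [2,4,5,6,7]=10  [3,4,5,6,7]=5
  size 6 → [1,3,4,5,6,7]=6  [2,3,4,5,6,7]=15
  first=0(i) contributes 21

21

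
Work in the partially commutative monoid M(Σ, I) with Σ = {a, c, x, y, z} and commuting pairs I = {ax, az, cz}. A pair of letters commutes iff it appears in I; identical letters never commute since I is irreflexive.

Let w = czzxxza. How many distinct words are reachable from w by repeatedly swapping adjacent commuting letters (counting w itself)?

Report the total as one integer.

15

#0=c has no predecessor
#1=z has no predecessor
#2=z depends on [1:z]
#3=x depends on [0:c, 2:z]
#4=x depends on [3:x]
#5=z depends on [4:x]
#6=a depends on [0:c]
sources: [0:c, 1:z]
N(rest) = Σ N(rest − s) over sources s of rest; N(one piece) = 1:
  size 1 → [5]=1  [6]=1
  size 2 → [4,5]=1  [5,6]=2
  size 3 → [3,4,5]=1  [4,5,6]=3
  size 4 → [2,3,4,5]=1  [3,4,5,6]=4
  size 5 → [0,3,4,5,6]=4  [1,2,3,4,5]=1  [2,3,4,5,6]=5
  first=0(c) contributes 6
  first=1(z) contributes 9
|[w]| = 15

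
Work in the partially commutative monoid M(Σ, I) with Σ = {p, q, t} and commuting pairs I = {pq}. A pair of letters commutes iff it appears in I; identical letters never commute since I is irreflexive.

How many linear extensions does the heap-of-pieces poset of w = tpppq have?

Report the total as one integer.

0(t) covers ∅
1(p) covers 0:t
2(p) covers 1:p
3(p) covers 2:p
4(q) covers 0:t
floor of heap: 0:t
completions by unplaced set U, small U first (add the entries for U minus each lowest piece of U):
  |U|=1: {3}:1  {4}:1
  |U|=2: {2,3}:1  {3,4}:2
  |U|=3: {1,2,3}:1  {2,3,4}:3
  start at 0(t): 4

4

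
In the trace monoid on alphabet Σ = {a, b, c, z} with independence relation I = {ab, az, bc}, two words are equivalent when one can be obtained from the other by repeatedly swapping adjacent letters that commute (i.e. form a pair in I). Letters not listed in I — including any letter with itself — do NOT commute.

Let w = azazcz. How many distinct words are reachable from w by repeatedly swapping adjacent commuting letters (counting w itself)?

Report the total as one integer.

drop 0:a onto floor
drop 1:z onto floor
drop 2:a onto {0:a}
drop 3:z onto {1:z}
drop 4:c onto {2:a, 3:z}
drop 5:z onto {4:c}
ground layer = {0:a, 1:z}
drop-orders for the pieces not yet dropped (sum over which currently-grounded one goes next):
  1 to go: {5} 1
  2 to go: {4,5} 1
  3 to go: {2,4,5} 1  {3,4,5} 1
  4 to go: {0,2,4,5} 1  {1,3,4,5} 1  {2,3,4,5} 2
  if 0:a drops first: 3 orders
  if 1:z drops first: 3 orders
heap linearizations: 6

6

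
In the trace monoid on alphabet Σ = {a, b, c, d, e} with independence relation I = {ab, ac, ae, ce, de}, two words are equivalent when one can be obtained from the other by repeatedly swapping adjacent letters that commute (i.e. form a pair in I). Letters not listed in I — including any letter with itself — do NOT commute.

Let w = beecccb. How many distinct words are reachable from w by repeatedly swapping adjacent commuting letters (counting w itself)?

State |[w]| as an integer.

0(b) covers ∅
1(e) covers 0:b
2(e) covers 1:e
3(c) covers 0:b
4(c) covers 3:c
5(c) covers 4:c
6(b) covers 2:e, 5:c
floor of heap: 0:b
completions by unplaced set U, small U first (add the entries for U minus each lowest piece of U):
  |U|=1: {6}:1
  |U|=2: {2,6}:1  {5,6}:1
  |U|=3: {1,2,6}:1  {2,5,6}:2  {4,5,6}:1
  |U|=4: {1,2,5,6}:3  {2,4,5,6}:3  {3,4,5,6}:1
  |U|=5: {1,2,4,5,6}:6  {2,3,4,5,6}:4
  start at 0(b): 10

10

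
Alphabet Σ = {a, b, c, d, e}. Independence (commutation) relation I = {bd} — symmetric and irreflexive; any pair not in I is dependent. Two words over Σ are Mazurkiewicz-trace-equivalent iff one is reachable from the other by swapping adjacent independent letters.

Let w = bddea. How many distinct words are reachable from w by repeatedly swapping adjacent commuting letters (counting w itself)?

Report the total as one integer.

3

0(b) covers ∅
1(d) covers ∅
2(d) covers 1:d
3(e) covers 0:b, 2:d
4(a) covers 3:e
floor of heap: 0:b, 1:d
completions by unplaced set U, small U first (add the entries for U minus each lowest piece of U):
  |U|=1: {4}:1
  |U|=2: {3,4}:1
  |U|=3: {0,3,4}:1  {2,3,4}:1
  start at 0(b): 1
  start at 1(d): 2
sum over floor = 3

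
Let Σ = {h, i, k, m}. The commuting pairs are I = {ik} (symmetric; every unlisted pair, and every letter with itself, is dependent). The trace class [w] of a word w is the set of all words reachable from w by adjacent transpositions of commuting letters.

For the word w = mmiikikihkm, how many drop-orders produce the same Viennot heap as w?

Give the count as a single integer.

15

0(m) covers ∅
1(m) covers 0:m
2(i) covers 1:m
3(i) covers 2:i
4(k) covers 1:m
5(i) covers 3:i
6(k) covers 4:k
7(i) covers 5:i
8(h) covers 6:k, 7:i
9(k) covers 8:h
10(m) covers 9:k
floor of heap: 0:m
completions by unplaced set U, small U first (add the entries for U minus each lowest piece of U):
  |U|=1: {10}:1
  |U|=2: {9,10}:1
  |U|=3: {8,9,10}:1
  |U|=4: {6,8,9,10}:1  {7,8,9,10}:1
  |U|=5: {4,6,8,9,10}:1  {5,7,8,9,10}:1  {6,7,8,9,10}:2
  |U|=6: {3,5,7,8,9,10}:1  {4,6,7,8,9,10}:3  {5,6,7,8,9,10}:3
  |U|=7: {2,3,5,7,8,9,10}:1  {3,5,6,7,8,9,10}:4  {4,5,6,7,8,9,10}:6
  |U|=8: {2,3,5,6,7,8,9,10}:5  {3,4,5,6,7,8,9,10}:10
  |U|=9: {2,3,4,5,6,7,8,9,10}:15
  start at 0(m): 15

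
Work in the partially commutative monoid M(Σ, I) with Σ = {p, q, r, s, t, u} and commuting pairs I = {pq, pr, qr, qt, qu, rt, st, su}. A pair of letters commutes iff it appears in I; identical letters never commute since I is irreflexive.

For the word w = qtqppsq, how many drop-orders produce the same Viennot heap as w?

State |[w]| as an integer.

10

#0=q has no predecessor
#1=t has no predecessor
#2=q depends on [0:q]
#3=p depends on [1:t]
#4=p depends on [3:p]
#5=s depends on [2:q, 4:p]
#6=q depends on [5:s]
sources: [0:q, 1:t]
N(rest) = Σ N(rest − s) over sources s of rest; N(one piece) = 1:
  size 1 → [6]=1
  size 2 → [5,6]=1
  size 3 → [2,5,6]=1  [4,5,6]=1
  size 4 → [0,2,5,6]=1  [2,4,5,6]=2  [3,4,5,6]=1
  size 5 → [0,2,4,5,6]=3  [1,3,4,5,6]=1  [2,3,4,5,6]=3
  first=0(q) contributes 4
  first=1(t) contributes 6
|[w]| = 10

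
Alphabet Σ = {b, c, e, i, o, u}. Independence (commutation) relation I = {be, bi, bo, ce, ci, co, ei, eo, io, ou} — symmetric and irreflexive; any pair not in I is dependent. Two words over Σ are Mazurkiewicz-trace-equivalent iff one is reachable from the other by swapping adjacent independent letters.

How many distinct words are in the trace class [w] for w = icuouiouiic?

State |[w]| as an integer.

330

#0=i has no predecessor
#1=c has no predecessor
#2=u depends on [0:i, 1:c]
#3=o has no predecessor
#4=u depends on [2:u]
#5=i depends on [4:u]
#6=o depends on [3:o]
#7=u depends on [5:i]
#8=i depends on [7:u]
#9=i depends on [8:i]
#10=c depends on [7:u]
sources: [0:i, 1:c, 3:o]
N(rest) = Σ N(rest − s) over sources s of rest; N(one piece) = 1:
  size 1 → [6]=1  [9]=1  [10]=1
  size 2 → [3,6]=1  [6,9]=2  [6,10]=2  [8,9]=1  [9,10]=2
  size 3 → [3,6,9]=3  [3,6,10]=3  [6,8,9]=3  [6,9,10]=6  [8,9,10]=3
  size 4 → [3,6,8,9]=6  [3,6,9,10]=12  [6,8,9,10]=12  [7,8,9,10]=3
  size 5 → [3,6,8,9,10]=30  [5,7,8,9,10]=3  [6,7,8,9,10]=15
  size 6 → [3,6,7,8,9,10]=45  [4,5,7,8,9,10]=3  [5,6,7,8,9,10]=18
  size 7 → [2,4,5,7,8,9,10]=3  [3,5,6,7,8,9,10]=63  [4,5,6,7,8,9,10]=21
  size 8 → [0,2,4,5,7,8,9,10]=3  [1,2,4,5,7,8,9,10]=3  [2,4,5,6,7,8,9,10]=24  [3,4,5,6,7,8,9,10]=84
  size 9 → [0,1,2,4,5,7,8,9,10]=6  [0,2,4,5,6,7,8,9,10]=27  [1,2,4,5,6,7,8,9,10]=27  [2,3,4,5,6,7,8,9,10]=108
  first=0(i) contributes 135
  first=1(c) contributes 135
  first=3(o) contributes 60
|[w]| = 330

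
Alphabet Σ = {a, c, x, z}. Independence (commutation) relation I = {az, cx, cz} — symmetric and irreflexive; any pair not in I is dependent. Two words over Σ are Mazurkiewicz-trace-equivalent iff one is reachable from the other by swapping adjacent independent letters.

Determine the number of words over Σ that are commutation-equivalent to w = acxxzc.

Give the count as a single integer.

#0=a has no predecessor
#1=c depends on [0:a]
#2=x depends on [0:a]
#3=x depends on [2:x]
#4=z depends on [3:x]
#5=c depends on [1:c]
sources: [0:a]
N(rest) = Σ N(rest − s) over sources s of rest; N(one piece) = 1:
  size 1 → [4]=1  [5]=1
  size 2 → [1,5]=1  [3,4]=1  [4,5]=2
  size 3 → [1,4,5]=3  [2,3,4]=1  [3,4,5]=3
  size 4 → [1,3,4,5]=6  [2,3,4,5]=4
  first=0(a) contributes 10

10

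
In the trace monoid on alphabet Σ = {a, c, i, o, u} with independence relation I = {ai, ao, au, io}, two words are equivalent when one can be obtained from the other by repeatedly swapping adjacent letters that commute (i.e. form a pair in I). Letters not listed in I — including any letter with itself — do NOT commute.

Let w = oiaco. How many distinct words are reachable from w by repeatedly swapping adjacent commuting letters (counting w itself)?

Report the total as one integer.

piece 0:o — minimal
piece 1:i — minimal
piece 2:a — minimal
piece 3:c rests on {0:o, 1:i, 2:a}
piece 4:o rests on {3:c}
minimal pieces: {0:o, 1:i, 2:a}
ways to finish when only these pieces remain (= sum over removing one remaining piece with nothing left below it):
  1 left: {4}→1
  2 left: {3,4}→1
  3 left: {0,3,4}→1  {1,3,4}→1  {2,3,4}→1
  placing 0:o first → 2 extensions
  placing 1:i first → 2 extensions
  placing 2:a first → 2 extensions
total linear extensions = 6

6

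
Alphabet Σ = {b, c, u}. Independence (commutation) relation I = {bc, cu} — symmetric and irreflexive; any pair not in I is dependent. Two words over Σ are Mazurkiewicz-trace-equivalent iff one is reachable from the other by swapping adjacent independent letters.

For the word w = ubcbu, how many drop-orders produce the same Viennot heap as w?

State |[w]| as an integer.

0(u) covers ∅
1(b) covers 0:u
2(c) covers ∅
3(b) covers 1:b
4(u) covers 3:b
floor of heap: 0:u, 2:c
completions by unplaced set U, small U first (add the entries for U minus each lowest piece of U):
  |U|=1: {2}:1  {4}:1
  |U|=2: {2,4}:2  {3,4}:1
  |U|=3: {1,3,4}:1  {2,3,4}:3
  start at 0(u): 4
  start at 2(c): 1
sum over floor = 5

5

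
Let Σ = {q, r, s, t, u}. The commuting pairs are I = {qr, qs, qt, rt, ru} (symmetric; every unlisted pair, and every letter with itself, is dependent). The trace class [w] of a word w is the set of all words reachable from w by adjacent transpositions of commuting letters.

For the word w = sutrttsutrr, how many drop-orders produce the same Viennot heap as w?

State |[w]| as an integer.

30

0(s) covers ∅
1(u) covers 0:s
2(t) covers 1:u
3(r) covers 0:s
4(t) covers 2:t
5(t) covers 4:t
6(s) covers 3:r, 5:t
7(u) covers 6:s
8(t) covers 7:u
9(r) covers 6:s
10(r) covers 9:r
floor of heap: 0:s
completions by unplaced set U, small U first (add the entries for U minus each lowest piece of U):
  |U|=1: {8}:1  {10}:1
  |U|=2: {7,8}:1  {8,10}:2  {9,10}:1
  |U|=3: {7,8,10}:3  {8,9,10}:3
  |U|=4: {7,8,9,10}:6
  |U|=5: {6,7,8,9,10}:6
  |U|=6: {3,6,7,8,9,10}:6  {5,6,7,8,9,10}:6
  |U|=7: {3,5,6,7,8,9,10}:12  {4,5,6,7,8,9,10}:6
  |U|=8: {2,4,5,6,7,8,9,10}:6  {3,4,5,6,7,8,9,10}:18
  |U|=9: {1,2,4,5,6,7,8,9,10}:6  {2,3,4,5,6,7,8,9,10}:24
  start at 0(s): 30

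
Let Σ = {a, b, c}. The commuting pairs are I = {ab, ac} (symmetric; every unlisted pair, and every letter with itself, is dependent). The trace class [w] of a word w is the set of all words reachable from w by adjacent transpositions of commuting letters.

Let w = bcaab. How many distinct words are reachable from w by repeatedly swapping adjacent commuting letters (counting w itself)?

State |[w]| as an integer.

#0=b has no predecessor
#1=c depends on [0:b]
#2=a has no predecessor
#3=a depends on [2:a]
#4=b depends on [1:c]
sources: [0:b, 2:a]
N(rest) = Σ N(rest − s) over sources s of rest; N(one piece) = 1:
  size 1 → [3]=1  [4]=1
  size 2 → [1,4]=1  [2,3]=1  [3,4]=2
  size 3 → [0,1,4]=1  [1,3,4]=3  [2,3,4]=3
  first=0(b) contributes 6
  first=2(a) contributes 4
|[w]| = 10

10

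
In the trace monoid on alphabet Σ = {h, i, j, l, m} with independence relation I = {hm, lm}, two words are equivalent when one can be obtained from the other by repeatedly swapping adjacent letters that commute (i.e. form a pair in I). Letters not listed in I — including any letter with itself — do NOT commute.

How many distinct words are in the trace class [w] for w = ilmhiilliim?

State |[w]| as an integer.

0(i) covers ∅
1(l) covers 0:i
2(m) covers 0:i
3(h) covers 1:l
4(i) covers 2:m, 3:h
5(i) covers 4:i
6(l) covers 5:i
7(l) covers 6:l
8(i) covers 7:l
9(i) covers 8:i
10(m) covers 9:i
floor of heap: 0:i
completions by unplaced set U, small U first (add the entries for U minus each lowest piece of U):
  |U|=1: {10}:1
  |U|=2: {9,10}:1
  |U|=3: {8,9,10}:1
  |U|=4: {7,8,9,10}:1
  |U|=5: {6,7,8,9,10}:1
  |U|=6: {5,6,7,8,9,10}:1
  |U|=7: {4,5,6,7,8,9,10}:1
  |U|=8: {2,4,5,6,7,8,9,10}:1  {3,4,5,6,7,8,9,10}:1
  |U|=9: {1,3,4,5,6,7,8,9,10}:1  {2,3,4,5,6,7,8,9,10}:2
  start at 0(i): 3

3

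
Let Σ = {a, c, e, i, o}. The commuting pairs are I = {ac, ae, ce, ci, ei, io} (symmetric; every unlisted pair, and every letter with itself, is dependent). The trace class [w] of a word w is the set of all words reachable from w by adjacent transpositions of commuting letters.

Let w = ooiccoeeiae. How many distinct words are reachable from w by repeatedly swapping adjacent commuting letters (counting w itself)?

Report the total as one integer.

piece 0:o — minimal
piece 1:o rests on {0:o}
piece 2:i — minimal
piece 3:c rests on {1:o}
piece 4:c rests on {3:c}
piece 5:o rests on {4:c}
piece 6:e rests on {5:o}
piece 7:e rests on {6:e}
piece 8:i rests on {2:i}
piece 9:a rests on {5:o, 8:i}
piece 10:e rests on {7:e}
minimal pieces: {0:o, 2:i}
ways to finish when only these pieces remain (= sum over removing one remaining piece with nothing left below it):
  1 left: {9}→1  {10}→1
  2 left: {7,10}→1  {8,9}→1  {9,10}→2
  3 left: {2,8,9}→1  {6,7,10}→1  {7,9,10}→3  {8,9,10}→3
  4 left: {2,8,9,10}→4  {6,7,9,10}→4  {7,8,9,10}→6
  5 left: {2,7,8,9,10}→10  {5,6,7,9,10}→4  {6,7,8,9,10}→10
  6 left: {2,6,7,8,9,10}→20  {4,5,6,7,9,10}→4  {5,6,7,8,9,10}→14
  7 left: {2,5,6,7,8,9,10}→34  {3,4,5,6,7,9,10}→4  {4,5,6,7,8,9,10}→18
  8 left: {1,3,4,5,6,7,9,10}→4  {2,4,5,6,7,8,9,10}→52  {3,4,5,6,7,8,9,10}→22
  9 left: {0,1,3,4,5,6,7,9,10}→4  {1,3,4,5,6,7,8,9,10}→26  {2,3,4,5,6,7,8,9,10}→74
  placing 0:o first → 100 extensions
  placing 2:i first → 30 extensions
total linear extensions = 130

130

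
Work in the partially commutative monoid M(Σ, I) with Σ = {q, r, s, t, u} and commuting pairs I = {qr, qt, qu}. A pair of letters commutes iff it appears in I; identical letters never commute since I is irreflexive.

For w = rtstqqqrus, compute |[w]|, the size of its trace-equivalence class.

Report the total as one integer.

#0=r has no predecessor
#1=t depends on [0:r]
#2=s depends on [1:t]
#3=t depends on [2:s]
#4=q depends on [2:s]
#5=q depends on [4:q]
#6=q depends on [5:q]
#7=r depends on [3:t]
#8=u depends on [7:r]
#9=s depends on [6:q, 8:u]
sources: [0:r]
N(rest) = Σ N(rest − s) over sources s of rest; N(one piece) = 1:
  size 1 → [9]=1
  size 2 → [6,9]=1  [8,9]=1
  size 3 → [5,6,9]=1  [6,8,9]=2  [7,8,9]=1
  size 4 → [3,7,8,9]=1  [4,5,6,9]=1  [5,6,8,9]=3  [6,7,8,9]=3
  size 5 → [3,6,7,8,9]=4  [4,5,6,8,9]=4  [5,6,7,8,9]=6
  size 6 → [3,5,6,7,8,9]=10  [4,5,6,7,8,9]=10
  size 7 → [3,4,5,6,7,8,9]=20
  size 8 → [2,3,4,5,6,7,8,9]=20
  first=0(r) contributes 20

20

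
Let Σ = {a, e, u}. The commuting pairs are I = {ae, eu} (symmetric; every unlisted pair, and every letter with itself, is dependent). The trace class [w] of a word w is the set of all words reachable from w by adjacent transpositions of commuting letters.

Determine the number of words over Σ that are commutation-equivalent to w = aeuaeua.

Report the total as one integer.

#0=a has no predecessor
#1=e has no predecessor
#2=u depends on [0:a]
#3=a depends on [2:u]
#4=e depends on [1:e]
#5=u depends on [3:a]
#6=a depends on [5:u]
sources: [0:a, 1:e]
N(rest) = Σ N(rest − s) over sources s of rest; N(one piece) = 1:
  size 1 → [4]=1  [6]=1
  size 2 → [1,4]=1  [4,6]=2  [5,6]=1
  size 3 → [1,4,6]=3  [3,5,6]=1  [4,5,6]=3
  size 4 → [1,4,5,6]=6  [2,3,5,6]=1  [3,4,5,6]=4
  size 5 → [0,2,3,5,6]=1  [1,3,4,5,6]=10  [2,3,4,5,6]=5
  first=0(a) contributes 15
  first=1(e) contributes 6
|[w]| = 21

21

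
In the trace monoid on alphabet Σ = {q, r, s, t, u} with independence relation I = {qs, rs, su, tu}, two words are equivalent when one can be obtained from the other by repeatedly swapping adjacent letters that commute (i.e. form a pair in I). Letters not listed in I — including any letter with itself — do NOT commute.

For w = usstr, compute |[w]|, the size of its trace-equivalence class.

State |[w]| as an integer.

drop 0:u onto floor
drop 1:s onto floor
drop 2:s onto {1:s}
drop 3:t onto {2:s}
drop 4:r onto {0:u, 3:t}
ground layer = {0:u, 1:s}
drop-orders for the pieces not yet dropped (sum over which currently-grounded one goes next):
  1 to go: {4} 1
  2 to go: {0,4} 1  {3,4} 1
  3 to go: {0,3,4} 2  {2,3,4} 1
  if 0:u drops first: 1 orders
  if 1:s drops first: 3 orders
heap linearizations: 4

4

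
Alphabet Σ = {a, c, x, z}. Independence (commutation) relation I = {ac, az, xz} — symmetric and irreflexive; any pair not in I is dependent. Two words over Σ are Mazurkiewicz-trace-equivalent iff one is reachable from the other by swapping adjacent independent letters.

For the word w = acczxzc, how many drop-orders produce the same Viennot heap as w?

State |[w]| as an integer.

12

#0=a has no predecessor
#1=c has no predecessor
#2=c depends on [1:c]
#3=z depends on [2:c]
#4=x depends on [0:a, 2:c]
#5=z depends on [3:z]
#6=c depends on [4:x, 5:z]
sources: [0:a, 1:c]
N(rest) = Σ N(rest − s) over sources s of rest; N(one piece) = 1:
  size 1 → [6]=1
  size 2 → [4,6]=1  [5,6]=1
  size 3 → [0,4,6]=1  [3,5,6]=1  [4,5,6]=2
  size 4 → [0,4,5,6]=3  [3,4,5,6]=3
  size 5 → [0,3,4,5,6]=6  [2,3,4,5,6]=3
  first=0(a) contributes 3
  first=1(c) contributes 9
|[w]| = 12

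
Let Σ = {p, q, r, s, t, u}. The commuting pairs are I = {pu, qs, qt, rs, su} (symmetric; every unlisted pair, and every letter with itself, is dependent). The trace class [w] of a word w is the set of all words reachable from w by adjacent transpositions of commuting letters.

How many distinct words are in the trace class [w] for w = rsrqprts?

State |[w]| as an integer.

4

0(r) covers ∅
1(s) covers ∅
2(r) covers 0:r
3(q) covers 2:r
4(p) covers 1:s, 3:q
5(r) covers 4:p
6(t) covers 5:r
7(s) covers 6:t
floor of heap: 0:r, 1:s
completions by unplaced set U, small U first (add the entries for U minus each lowest piece of U):
  |U|=1: {7}:1
  |U|=2: {6,7}:1
  |U|=3: {5,6,7}:1
  |U|=4: {4,5,6,7}:1
  |U|=5: {1,4,5,6,7}:1  {3,4,5,6,7}:1
  |U|=6: {1,3,4,5,6,7}:2  {2,3,4,5,6,7}:1
  start at 0(r): 3
  start at 1(s): 1
sum over floor = 4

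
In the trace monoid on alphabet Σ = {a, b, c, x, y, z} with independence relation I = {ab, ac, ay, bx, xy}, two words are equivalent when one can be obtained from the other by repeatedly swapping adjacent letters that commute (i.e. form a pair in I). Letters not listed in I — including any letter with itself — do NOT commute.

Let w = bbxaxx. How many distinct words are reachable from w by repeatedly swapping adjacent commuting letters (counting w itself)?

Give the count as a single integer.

0(b) covers ∅
1(b) covers 0:b
2(x) covers ∅
3(a) covers 2:x
4(x) covers 3:a
5(x) covers 4:x
floor of heap: 0:b, 2:x
completions by unplaced set U, small U first (add the entries for U minus each lowest piece of U):
  |U|=1: {1}:1  {5}:1
  |U|=2: {0,1}:1  {1,5}:2  {4,5}:1
  |U|=3: {0,1,5}:3  {1,4,5}:3  {3,4,5}:1
  |U|=4: {0,1,4,5}:6  {1,3,4,5}:4  {2,3,4,5}:1
  start at 0(b): 5
  start at 2(x): 10
sum over floor = 15

15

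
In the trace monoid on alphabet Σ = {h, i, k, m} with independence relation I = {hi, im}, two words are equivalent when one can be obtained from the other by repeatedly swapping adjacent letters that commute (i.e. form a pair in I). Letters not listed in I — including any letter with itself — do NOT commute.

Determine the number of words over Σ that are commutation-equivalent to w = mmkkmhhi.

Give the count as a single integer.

4

drop 0:m onto floor
drop 1:m onto {0:m}
drop 2:k onto {1:m}
drop 3:k onto {2:k}
drop 4:m onto {3:k}
drop 5:h onto {4:m}
drop 6:h onto {5:h}
drop 7:i onto {3:k}
ground layer = {0:m}
drop-orders for the pieces not yet dropped (sum over which currently-grounded one goes next):
  1 to go: {6} 1  {7} 1
  2 to go: {5,6} 1  {6,7} 2
  3 to go: {4,5,6} 1  {5,6,7} 3
  4 to go: {4,5,6,7} 4
  5 to go: {3,4,5,6,7} 4
  6 to go: {2,3,4,5,6,7} 4
  if 0:m drops first: 4 orders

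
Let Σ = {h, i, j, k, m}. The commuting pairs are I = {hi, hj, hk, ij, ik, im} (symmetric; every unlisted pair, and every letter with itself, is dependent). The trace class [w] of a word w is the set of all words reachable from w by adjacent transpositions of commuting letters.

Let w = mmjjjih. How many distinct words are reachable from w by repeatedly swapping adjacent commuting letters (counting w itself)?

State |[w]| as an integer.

28

piece 0:m — minimal
piece 1:m rests on {0:m}
piece 2:j rests on {1:m}
piece 3:j rests on {2:j}
piece 4:j rests on {3:j}
piece 5:i — minimal
piece 6:h rests on {1:m}
minimal pieces: {0:m, 5:i}
ways to finish when only these pieces remain (= sum over removing one remaining piece with nothing left below it):
  1 left: {4}→1  {5}→1  {6}→1
  2 left: {3,4}→1  {4,5}→2  {4,6}→2  {5,6}→2
  3 left: {2,3,4}→1  {3,4,5}→3  {3,4,6}→3  {4,5,6}→6
  4 left: {2,3,4,5}→4  {2,3,4,6}→4  {3,4,5,6}→12
  5 left: {1,2,3,4,6}→4  {2,3,4,5,6}→20
  placing 0:m first → 24 extensions
  placing 5:i first → 4 extensions
total linear extensions = 28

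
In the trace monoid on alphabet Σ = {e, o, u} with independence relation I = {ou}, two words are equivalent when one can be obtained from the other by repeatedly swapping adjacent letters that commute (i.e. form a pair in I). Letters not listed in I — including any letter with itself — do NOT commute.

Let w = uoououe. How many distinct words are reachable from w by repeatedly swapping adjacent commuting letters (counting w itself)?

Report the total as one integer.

#0=u has no predecessor
#1=o has no predecessor
#2=o depends on [1:o]
#3=u depends on [0:u]
#4=o depends on [2:o]
#5=u depends on [3:u]
#6=e depends on [4:o, 5:u]
sources: [0:u, 1:o]
N(rest) = Σ N(rest − s) over sources s of rest; N(one piece) = 1:
  size 1 → [6]=1
  size 2 → [4,6]=1  [5,6]=1
  size 3 → [2,4,6]=1  [3,5,6]=1  [4,5,6]=2
  size 4 → [0,3,5,6]=1  [1,2,4,6]=1  [2,4,5,6]=3  [3,4,5,6]=3
  size 5 → [0,3,4,5,6]=4  [1,2,4,5,6]=4  [2,3,4,5,6]=6
  first=0(u) contributes 10
  first=1(o) contributes 10
|[w]| = 20

20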